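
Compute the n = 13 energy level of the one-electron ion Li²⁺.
-0.7246 eV

For hydrogen-like ions, the energy levels scale with Z²:
E_n = -13.6057 Z² / n² eV

For Li²⁺ (Z = 3) at n = 13:
E_13 = -13.6057 × 3² / 13²
E_13 = -13.6057 × 9 / 169
E_13 = -122.4513 / 169
E_13 = -0.7246 eV

The energy is 9 times more negative than hydrogen at the same n due to the stronger nuclear charge.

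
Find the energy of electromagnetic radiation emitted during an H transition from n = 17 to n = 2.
3.35435 eV

The energy levels are E_n = -13.6057 eV / n².

Energy at n = 17: E_17 = -13.6057 / 17² = -0.04707855 eV
Energy at n = 2: E_2 = -13.6057 / 2² = -3.40142500 eV

For emission (electron falling to lower state), the photon energy is:
E_photon = E_17 - E_2 = |-0.04707855 - (-3.40142500)|
E_photon = 3.35435 eV

This energy is carried away by the emitted photon.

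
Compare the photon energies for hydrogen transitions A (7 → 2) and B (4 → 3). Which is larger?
7 → 2

Calculate the energy for each transition:

Transition 7 → 2:
ΔE₁ = |E_2 - E_7| = |-13.6057/2² - (-13.6057/7²)|
ΔE₁ = |-3.401425000 - (-0.277667347)| = 3.123758 eV

Transition 4 → 3:
ΔE₂ = |E_3 - E_4| = |-13.6057/3² - (-13.6057/4²)|
ΔE₂ = |-1.511744444 - (-0.850356250)| = 0.661388 eV

Since 3.123758 eV > 0.661388 eV, the transition 7 → 2 emits the more energetic photon.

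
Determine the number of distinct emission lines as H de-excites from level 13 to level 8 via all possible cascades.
15

The electron can occupy levels n = 8, 9, ..., 13 during de-excitation — that is m = 13 - 8 + 1 = 6 distinct levels.

The number of distinct spectral lines equals the number of ways to choose 2 of these m levels (each pair gives one possible emission transition):

Number of lines = m(m-1)/2 = 6×5/2 = 15

These correspond to all possible transitions between the 6 levels:
13 → 12, 13 → 11, 13 → 10, 13 → 9, 13 → 8, 12 → 11, 12 → 10, 12 → 9...

Each transition produces a photon with a unique energy (and thus wavelength). This count does not depend on Z.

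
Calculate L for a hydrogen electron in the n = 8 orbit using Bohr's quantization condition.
8.43657e-34 J·s (or 8ℏ)

In the Bohr model, angular momentum is quantized:
L = nℏ

where ℏ = h/(2π) = 1.0545718e-34 J·s

For n = 8:
L = 8 × 1.0545718e-34 J·s
L = 8.43657e-34 J·s

This can also be written as L = 8ℏ.
The angular momentum is an integer multiple of the reduced Planck constant.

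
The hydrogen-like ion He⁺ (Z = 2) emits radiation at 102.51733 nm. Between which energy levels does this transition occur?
n = 6 → n = 2

First, find the photon energy from the wavelength (hc = 1239.84 eV·nm):
E = hc/λ = 1239.84 eV·nm / 102.51733 nm = 12.093955 eV

The energy levels of He⁺ satisfy E_n = -13.6057 × 2² / n² eV, so an emission n_i → n_f releases
ΔE = 13.6057 × 2² × (1/n_f² − 1/n_i²) eV.

Setting ΔE equal to the photon energy:
1/n_f² − 1/n_i² = 12.093955 / (13.6057 × 2²) = 0.22222221

Since 1/n_i² must be positive, we need 1/n_f² > 0.22222221, i.e. n_f ≤ 2. For each allowed n_f, solve n_i = (1/n_f² − 0.22222221)^(−1/2) and check whether it is a whole number:
  n_f = 1: 1/n_i² = 1.00000000 − 0.22222221 = 0.77777779 → n_i = 1.134  (not an integer) ✗
  n_f = 2: 1/n_i² = 0.25000000 − 0.22222221 = 0.02777779 → n_i = 6.000  → integer, n_i = 6 ✓

Only n_f = 2 gives an integer upper level, n_i = 6.

The transition is from n = 6 to n = 2 (emission).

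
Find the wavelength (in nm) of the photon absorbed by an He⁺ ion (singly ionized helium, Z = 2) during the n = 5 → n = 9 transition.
823.80 nm

First, find the transition energy using E_n = -13.6057 Z² / n² eV:
E_5 = -13.6057 × 2² / 5² = -2.176912 eV
E_9 = -13.6057 × 2² / 9² = -0.671886 eV

Photon energy: |ΔE| = |E_9 - E_5| = 1.505026 eV

Convert to wavelength using E = hc/λ with hc = 1239.84 eV·nm:
λ = hc/E = 1239.84 eV·nm / 1.505026 eV
λ = 823.80 nm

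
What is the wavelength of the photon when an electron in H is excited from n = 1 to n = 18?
91.409 nm

First, find the transition energy using E_n = -13.6057 / n² eV:
E_1 = -13.6057 / 1² = -13.60570 eV
E_18 = -13.6057 / 18² = -0.04199 eV

Photon energy: |ΔE| = |E_18 - E_1| = 13.56371 eV

Convert to wavelength using E = hc/λ with hc = 1239.84 eV·nm:
λ = hc/E = 1239.84 eV·nm / 13.56371 eV
λ = 91.409 nm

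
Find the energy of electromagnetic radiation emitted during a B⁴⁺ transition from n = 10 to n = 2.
81.63 eV

The energy levels are E_n = -13.6057 Z² eV / n².

Energy at n = 10: E_10 = -13.6057 × 5² / 10² = -3.40143 eV
Energy at n = 2: E_2 = -13.6057 × 5² / 2² = -85.03563 eV

For emission (electron falling to lower state), the photon energy is:
E_photon = E_10 - E_2 = |-3.40143 - (-85.03563)|
E_photon = 81.63 eV

This energy is carried away by the emitted photon.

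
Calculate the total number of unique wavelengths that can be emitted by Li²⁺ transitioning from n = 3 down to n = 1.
3

The electron can occupy levels n = 1, 2, ..., 3 during de-excitation — that is m = 3 - 1 + 1 = 3 distinct levels.

The number of distinct spectral lines equals the number of ways to choose 2 of these m levels (each pair gives one possible emission transition):

Number of lines = m(m-1)/2 = 3×2/2 = 3

These correspond to all possible transitions between the 3 levels:
3 → 2, 3 → 1, 2 → 1

Each transition produces a photon with a unique energy (and thus wavelength). This count does not depend on Z.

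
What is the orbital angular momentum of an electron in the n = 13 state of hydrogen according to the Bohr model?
1.371e-33 J·s (or 13ℏ)

In the Bohr model, angular momentum is quantized:
L = nℏ

where ℏ = h/(2π) = 1.05457e-34 J·s

For n = 13:
L = 13 × 1.05457e-34 J·s
L = 1.371e-33 J·s

This can also be written as L = 13ℏ.
The angular momentum is an integer multiple of the reduced Planck constant.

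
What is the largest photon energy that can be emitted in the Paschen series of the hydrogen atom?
1.512 eV

The series limit corresponds to the transition from n = ∞ to n = 3.
This is the highest energy (shortest wavelength) transition in the Paschen series.

E_∞ = 0 eV
E_3 = -13.6057 / 3² = -1.512 eV

Energy at series limit:
ΔE = E_∞ - E_3 = 0 - (-1.512) = 1.512 eV

This energy equals the ionization energy from the n = 3 state of hydrogen.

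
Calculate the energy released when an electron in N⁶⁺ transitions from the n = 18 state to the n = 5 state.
24.610 eV

The energy levels are E_n = -13.6057 Z² eV / n².

Energy at n = 18: E_18 = -13.6057 × 7² / 18² = -2.057652 eV
Energy at n = 5: E_5 = -13.6057 × 7² / 5² = -26.667172 eV

For emission (electron falling to lower state), the photon energy is:
E_photon = E_18 - E_5 = |-2.057652 - (-26.667172)|
E_photon = 24.610 eV

This energy is carried away by the emitted photon.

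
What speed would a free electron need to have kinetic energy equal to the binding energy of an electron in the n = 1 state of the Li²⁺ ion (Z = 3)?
6.56e+06 m/s (or 2.189% of c)

The binding energy at n = 1 for Li²⁺ is:
E_1 = -13.6057 × 3²/1² = -122.45130 eV
|E_1| = 122.45130 eV

Convert to Joules:
KE = 122.45130 eV × (1.602177 × 10⁻¹⁹ J/eV) = 1.9619e-17 J

Using KE = ½mv²:
v = √(2·KE/m_e)
v = √(2 × 1.9619e-17 J / 9.10938 × 10⁻³¹ kg)
v = 6.56e+06 m/s

This is approximately 2.189% the speed of light.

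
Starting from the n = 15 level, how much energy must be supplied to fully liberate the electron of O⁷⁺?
3.8701 eV

The ionization energy is the energy needed to remove the electron completely (n → ∞).

For a hydrogen-like ion with Z = 8, E_n = -13.6057 Z² / n² eV.

At n = 15: E_15 = -13.6057 × 8² / 15² = -3.8700658 eV
At n = ∞: E_∞ = 0 eV

Ionization energy = E_∞ - E_15 = 0 - (-3.8700658) = 3.8700658 eV
Ionization energy ≈ 3.8701 eV

This is also called the binding energy of the electron in state n = 15.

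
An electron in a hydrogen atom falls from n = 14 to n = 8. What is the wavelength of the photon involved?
8659.78016 nm

First, find the transition energy using E_n = -13.6057 / n² eV:
E_14 = -13.6057 / 14² = -0.06941683673 eV
E_8 = -13.6057 / 8² = -0.21258906250 eV

Photon energy: |ΔE| = |E_8 - E_14| = 0.14317222577 eV

Convert to wavelength using E = hc/λ with hc = 1239.84 eV·nm:
λ = hc/E = 1239.84 eV·nm / 0.14317222577 eV
λ = 8659.78016 nm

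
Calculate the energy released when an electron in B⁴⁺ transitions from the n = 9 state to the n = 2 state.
80.836335 eV

The energy levels are E_n = -13.6057 Z² eV / n².

Energy at n = 9: E_9 = -13.6057 × 5² / 9² = -4.199290123 eV
Energy at n = 2: E_2 = -13.6057 × 5² / 2² = -85.035625000 eV

For emission (electron falling to lower state), the photon energy is:
E_photon = E_9 - E_2 = |-4.199290123 - (-85.035625000)|
E_photon = 80.836335 eV

This energy is carried away by the emitted photon.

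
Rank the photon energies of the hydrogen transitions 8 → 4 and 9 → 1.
9 → 1

Calculate the energy for each transition:

Transition 8 → 4:
ΔE₁ = |E_4 - E_8| = |-13.6057/4² - (-13.6057/8²)|
ΔE₁ = |-0.85035625000 - (-0.21258906250)| = 0.63776719 eV

Transition 9 → 1:
ΔE₂ = |E_1 - E_9| = |-13.6057/1² - (-13.6057/9²)|
ΔE₂ = |-13.60570000000 - (-0.16797160494)| = 13.43772840 eV

Since 13.43772840 eV > 0.63776719 eV, the transition 9 → 1 emits the more energetic photon.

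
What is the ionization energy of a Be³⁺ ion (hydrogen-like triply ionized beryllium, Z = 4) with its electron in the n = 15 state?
0.968 eV

The ionization energy is the energy needed to remove the electron completely (n → ∞).

For a hydrogen-like ion with Z = 4, E_n = -13.6057 Z² / n² eV.

At n = 15: E_15 = -13.6057 × 4² / 15² = -0.967516 eV
At n = ∞: E_∞ = 0 eV

Ionization energy = E_∞ - E_15 = 0 - (-0.967516) = 0.967516 eV
Ionization energy ≈ 0.968 eV

This is also called the binding energy of the electron in state n = 15.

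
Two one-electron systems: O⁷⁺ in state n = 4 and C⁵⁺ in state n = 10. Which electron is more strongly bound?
O⁷⁺ at n = 4 (E = -54.42280 eV)

Using E_n = -13.6057 Z² / n² eV:

O⁷⁺ (Z = 8) at n = 4:
E = -13.6057 × 8² / 4² = -13.6057 × 64 / 16 = -54.42280000 eV

C⁵⁺ (Z = 6) at n = 10:
E = -13.6057 × 6² / 10² = -13.6057 × 36 / 100 = -4.89805200 eV

Since -54.42280000 eV < -4.89805200 eV,
O⁷⁺ at n = 4 is more tightly bound (requires more energy to ionize).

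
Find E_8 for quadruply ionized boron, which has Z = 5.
-5.31 eV

For hydrogen-like ions, the energy levels scale with Z²:
E_n = -13.6057 Z² / n² eV

For B⁴⁺ (Z = 5) at n = 8:
E_8 = -13.6057 × 5² / 8²
E_8 = -13.6057 × 25 / 64
E_8 = -340.1425 / 64
E_8 = -5.31 eV

The energy is 25 times more negative than hydrogen at the same n due to the stronger nuclear charge.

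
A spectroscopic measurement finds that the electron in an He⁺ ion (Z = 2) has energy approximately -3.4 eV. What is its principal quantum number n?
n = 4

The exact energy levels follow E_n = -13.6057 Z² / n² eV with Z = 2.

The measured value (-3.4 eV) is reported to only 2 significant figures, so we must test candidate n values and see which one matches to that precision.

Candidate energies:
  n = 2:  E = -13.6057 × 2² / 2² = -13.60570 eV
  n = 3:  E = -13.6057 × 2² / 3² = -6.04698 eV
  n = 4:  E = -13.6057 × 2² / 4² = -3.40143 eV  ← matches
  n = 5:  E = -13.6057 × 2² / 5² = -2.17691 eV
  n = 6:  E = -13.6057 × 2² / 6² = -1.51174 eV

Checking against the measurement of -3.4 eV (2 sig figs), only n = 4 agrees:
E_4 = -3.40143 eV, which rounds to -3.4 eV ✓

Therefore n = 4.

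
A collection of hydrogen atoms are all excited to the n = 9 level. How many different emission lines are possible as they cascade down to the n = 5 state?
10

The electron can occupy levels n = 5, 6, ..., 9 during de-excitation — that is m = 9 - 5 + 1 = 5 distinct levels.

The number of distinct spectral lines equals the number of ways to choose 2 of these m levels (each pair gives one possible emission transition):

Number of lines = m(m-1)/2 = 5×4/2 = 10

These correspond to all possible transitions between the 5 levels:
9 → 8, 9 → 7, 9 → 6, 9 → 5, 8 → 7, 8 → 6, 8 → 5, 7 → 6...

Each transition produces a photon with a unique energy (and thus wavelength). This count does not depend on Z.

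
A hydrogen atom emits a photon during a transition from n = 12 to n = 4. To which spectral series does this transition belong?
Brackett series

The spectral series in hydrogen are named based on the final (lower) energy level:
- Lyman series: n_final = 1 (ultraviolet)
- Balmer series: n_final = 2 (visible/near-UV)
- Paschen series: n_final = 3 (infrared)
- Brackett series: n_final = 4 (infrared)
- Pfund series: n_final = 5 (far infrared)

Since this transition ends at n = 4, it belongs to the Brackett series.

For reference, this 12 → 4 line has photon energy
ΔE = 13.6057 eV × (1/4² - 1/12²) = 0.75587222 eV,
corresponding to wavelength λ = hc/ΔE = 1239.84 eV·nm / 0.75587222 eV = 1640.28 nm in the infrared region.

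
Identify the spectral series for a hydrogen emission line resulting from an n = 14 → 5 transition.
Pfund series

The spectral series in hydrogen are named based on the final (lower) energy level:
- Lyman series: n_final = 1 (ultraviolet)
- Balmer series: n_final = 2 (visible/near-UV)
- Paschen series: n_final = 3 (infrared)
- Brackett series: n_final = 4 (infrared)
- Pfund series: n_final = 5 (far infrared)

Since this transition ends at n = 5, it belongs to the Pfund series.

For reference, this 14 → 5 line has photon energy
ΔE = 13.6057 eV × (1/5² - 1/14²) = 0.4748111633 eV,
corresponding to wavelength λ = hc/ΔE = 1239.84 eV·nm / 0.4748111633 eV = 2611.2276 nm in the far infrared region.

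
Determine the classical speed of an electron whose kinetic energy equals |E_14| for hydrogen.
1.56264e+05 m/s (or 0.0521% of c)

The binding energy at n = 14 for hydrogen is:
E_14 = -13.6057/14² = -0.0694168367 eV
|E_14| = 0.0694168367 eV

Convert to Joules:
KE = 0.0694168367 eV × (1.602177 × 10⁻¹⁹ J/eV) = 1.1121806e-20 J

Using KE = ½mv²:
v = √(2·KE/m_e)
v = √(2 × 1.1121806e-20 J / 9.10938 × 10⁻³¹ kg)
v = 1.56264e+05 m/s

This is approximately 0.0521% the speed of light.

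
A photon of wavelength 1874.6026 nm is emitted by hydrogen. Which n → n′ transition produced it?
n = 4 → n = 3

First, find the photon energy from the wavelength (hc = 1239.84 eV·nm):
E = hc/λ = 1239.84 eV·nm / 1874.6026 nm = 0.66138818 eV

The energy levels of hydrogen satisfy E_n = -13.6057 / n² eV, so an emission n_i → n_f releases
ΔE = 13.6057 × (1/n_f² − 1/n_i²) eV.

Setting ΔE equal to the photon energy:
1/n_f² − 1/n_i² = 0.66138818 / 13.6057 = 0.048611110

Since 1/n_i² must be positive, we need 1/n_f² > 0.048611110, i.e. n_f ≤ 4. For each allowed n_f, solve n_i = (1/n_f² − 0.048611110)^(−1/2) and check whether it is a whole number:
  n_f = 1: 1/n_i² = 1.000000000 − 0.048611110 = 0.951388890 → n_i = 1.025  (not an integer) ✗
  n_f = 2: 1/n_i² = 0.250000000 − 0.048611110 = 0.201388890 → n_i = 2.228  (not an integer) ✗
  n_f = 3: 1/n_i² = 0.111111111 − 0.048611110 = 0.062500001 → n_i = 4.000  → integer, n_i = 4 ✓
  n_f = 4: 1/n_i² = 0.062500000 − 0.048611110 = 0.013888890 → n_i = 8.485  (not an integer) ✗

Only n_f = 3 gives an integer upper level, n_i = 4.

The transition is from n = 4 to n = 3 (emission).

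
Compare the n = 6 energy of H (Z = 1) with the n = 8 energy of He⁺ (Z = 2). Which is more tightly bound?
He⁺ at n = 8 (E = -0.850 eV)

Using E_n = -13.6057 Z² / n² eV:

H (Z = 1) at n = 6:
E = -13.6057 × 1² / 6² = -13.6057 × 1 / 36 = -0.377936 eV

He⁺ (Z = 2) at n = 8:
E = -13.6057 × 2² / 8² = -13.6057 × 4 / 64 = -0.850356 eV

Since -0.850356 eV < -0.377936 eV,
He⁺ at n = 8 is more tightly bound (requires more energy to ionize).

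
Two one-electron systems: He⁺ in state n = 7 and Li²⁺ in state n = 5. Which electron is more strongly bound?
Li²⁺ at n = 5 (E = -4.89805 eV)

Using E_n = -13.6057 Z² / n² eV:

He⁺ (Z = 2) at n = 7:
E = -13.6057 × 2² / 7² = -13.6057 × 4 / 49 = -1.11066939 eV

Li²⁺ (Z = 3) at n = 5:
E = -13.6057 × 3² / 5² = -13.6057 × 9 / 25 = -4.89805200 eV

Since -4.89805200 eV < -1.11066939 eV,
Li²⁺ at n = 5 is more tightly bound (requires more energy to ionize).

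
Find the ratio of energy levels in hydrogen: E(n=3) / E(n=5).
2.7778

Using E_n = -13.6057 Z² / n² eV with Z = 1:

E_3 = -13.6057 / 3² = -13.6057 / 9 = -1.5117444444 eV
E_5 = -13.6057 / 5² = -13.6057 / 25 = -0.5442280000 eV

The ratio is:
E_3/E_5 = (-1.5117444444) / (-0.5442280000)
E_3/E_5 = (-13.6057/9) / (-13.6057/25)
E_3/E_5 = 25/9
E_3/E_5 = 2.7778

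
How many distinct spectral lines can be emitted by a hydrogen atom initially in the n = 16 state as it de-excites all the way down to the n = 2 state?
105

The electron can occupy levels n = 2, 3, ..., 16 during de-excitation — that is m = 16 - 2 + 1 = 15 distinct levels.

The number of distinct spectral lines equals the number of ways to choose 2 of these m levels (each pair gives one possible emission transition):

Number of lines = m(m-1)/2 = 15×14/2 = 105

These correspond to all possible transitions between the 15 levels:
16 → 15, 16 → 14, 16 → 13, 16 → 12, 16 → 11, 16 → 10, 16 → 9, 16 → 8...

Each transition produces a photon with a unique energy (and thus wavelength). This count does not depend on Z.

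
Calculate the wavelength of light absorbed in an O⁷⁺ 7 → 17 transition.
84.0132 nm

First, find the transition energy using E_n = -13.6057 Z² / n² eV:
E_7 = -13.6057 × 8² / 7² = -17.770710 eV
E_17 = -13.6057 × 8² / 17² = -3.013027 eV

Photon energy: |ΔE| = |E_17 - E_7| = 14.757683 eV

Convert to wavelength using E = hc/λ with hc = 1239.84 eV·nm:
λ = hc/E = 1239.84 eV·nm / 14.757683 eV
λ = 84.0132 nm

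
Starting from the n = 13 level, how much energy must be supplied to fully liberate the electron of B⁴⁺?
2.01268 eV

The ionization energy is the energy needed to remove the electron completely (n → ∞).

For a hydrogen-like ion with Z = 5, E_n = -13.6057 Z² / n² eV.

At n = 13: E_13 = -13.6057 × 5² / 13² = -2.01267751 eV
At n = ∞: E_∞ = 0 eV

Ionization energy = E_∞ - E_13 = 0 - (-2.01267751) = 2.01267751 eV
Ionization energy ≈ 2.01268 eV

This is also called the binding energy of the electron in state n = 13.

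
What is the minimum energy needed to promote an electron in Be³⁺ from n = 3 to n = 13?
22.899798 eV

The energy levels of a hydrogen-like atom are E_n = -13.6057 Z² eV / n².

Energy at n = 3: E_3 = -13.6057 × 4² / 3² = -24.187911111 eV
Energy at n = 13: E_13 = -13.6057 × 4² / 13² = -1.288113609 eV

The excitation energy is the difference:
ΔE = E_13 - E_3
ΔE = -1.288113609 - (-24.187911111)
ΔE = 22.899798 eV

Since this is positive, energy must be absorbed (photon absorption).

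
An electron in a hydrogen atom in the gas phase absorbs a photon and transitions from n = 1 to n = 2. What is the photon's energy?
10.20 eV

The energy levels of a hydrogen-like atom are E_n = -13.6057 eV / n².

Energy at n = 1: E_1 = -13.6057 / 1² = -13.60570 eV
Energy at n = 2: E_2 = -13.6057 / 2² = -3.40143 eV

The excitation energy is the difference:
ΔE = E_2 - E_1
ΔE = -3.40143 - (-13.60570)
ΔE = 10.20 eV

Since this is positive, energy must be absorbed (photon absorption).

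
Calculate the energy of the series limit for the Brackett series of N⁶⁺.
41.6675 eV

The series limit corresponds to the transition from n = ∞ to n = 4.
This is the highest energy (shortest wavelength) transition in the Brackett series.

E_∞ = 0 eV
E_4 = -13.6057 × 7² / 4² = -41.6675 eV

Energy at series limit:
ΔE = E_∞ - E_4 = 0 - (-41.6675) = 41.6675 eV

This energy equals the ionization energy from the n = 4 state of N⁶⁺.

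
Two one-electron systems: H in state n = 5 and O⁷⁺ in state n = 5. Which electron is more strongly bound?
O⁷⁺ at n = 5 (E = -34.83059 eV)

Using E_n = -13.6057 Z² / n² eV:

H (Z = 1) at n = 5:
E = -13.6057 × 1² / 5² = -13.6057 × 1 / 25 = -0.54422800 eV

O⁷⁺ (Z = 8) at n = 5:
E = -13.6057 × 8² / 5² = -13.6057 × 64 / 25 = -34.83059200 eV

Since -34.83059200 eV < -0.54422800 eV,
O⁷⁺ at n = 5 is more tightly bound (requires more energy to ionize).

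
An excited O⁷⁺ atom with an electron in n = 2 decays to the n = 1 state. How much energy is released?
653.0736 eV

The energy levels are E_n = -13.6057 Z² eV / n².

Energy at n = 2: E_2 = -13.6057 × 8² / 2² = -217.6912000 eV
Energy at n = 1: E_1 = -13.6057 × 8² / 1² = -870.7648000 eV

For emission (electron falling to lower state), the photon energy is:
E_photon = E_2 - E_1 = |-217.6912000 - (-870.7648000)|
E_photon = 653.0736 eV

This energy is carried away by the emitted photon.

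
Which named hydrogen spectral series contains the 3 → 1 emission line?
Lyman series

The spectral series in hydrogen are named based on the final (lower) energy level:
- Lyman series: n_final = 1 (ultraviolet)
- Balmer series: n_final = 2 (visible/near-UV)
- Paschen series: n_final = 3 (infrared)
- Brackett series: n_final = 4 (infrared)
- Pfund series: n_final = 5 (far infrared)

Since this transition ends at n = 1, it belongs to the Lyman series.

For reference, this 3 → 1 line has photon energy
ΔE = 13.6057 eV × (1/1² - 1/3²) = 12.093955556 eV,
corresponding to wavelength λ = hc/ΔE = 1239.84 eV·nm / 12.093955556 eV = 102.517327 nm in the ultraviolet region.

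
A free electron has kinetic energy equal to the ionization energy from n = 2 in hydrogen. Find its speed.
1.09e+06 m/s (or 0.36% of c)

The binding energy at n = 2 for hydrogen is:
E_2 = -13.6057/2² = -3.40143 eV
|E_2| = 3.40143 eV

Convert to Joules:
KE = 3.40143 eV × (1.602177 × 10⁻¹⁹ J/eV) = 5.4497e-19 J

Using KE = ½mv²:
v = √(2·KE/m_e)
v = √(2 × 5.4497e-19 J / 9.10938 × 10⁻³¹ kg)
v = 1.09e+06 m/s

This is approximately 0.36% the speed of light.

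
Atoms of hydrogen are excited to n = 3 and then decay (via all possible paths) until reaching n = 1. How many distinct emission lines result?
3

The electron can occupy levels n = 1, 2, ..., 3 during de-excitation — that is m = 3 - 1 + 1 = 3 distinct levels.

The number of distinct spectral lines equals the number of ways to choose 2 of these m levels (each pair gives one possible emission transition):

Number of lines = m(m-1)/2 = 3×2/2 = 3

These correspond to all possible transitions between the 3 levels:
3 → 2, 3 → 1, 2 → 1

Each transition produces a photon with a unique energy (and thus wavelength). This count does not depend on Z.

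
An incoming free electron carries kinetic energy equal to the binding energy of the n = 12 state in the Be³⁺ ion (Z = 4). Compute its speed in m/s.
7.29231e+05 m/s (or 0.24325% of c)

The binding energy at n = 12 for Be³⁺ is:
E_12 = -13.6057 × 4²/12² = -1.51174444 eV
|E_12| = 1.51174444 eV

Convert to Joules:
KE = 1.51174444 eV × (1.602177 × 10⁻¹⁹ J/eV) = 2.4220822e-19 J

Using KE = ½mv²:
v = √(2·KE/m_e)
v = √(2 × 2.4220822e-19 J / 9.10938 × 10⁻³¹ kg)
v = 7.29231e+05 m/s

This is approximately 0.24325% the speed of light.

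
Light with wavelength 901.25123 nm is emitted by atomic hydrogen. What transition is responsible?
n = 10 → n = 3

First, find the photon energy from the wavelength (hc = 1239.84 eV·nm):
E = hc/λ = 1239.84 eV·nm / 901.25123 nm = 1.3756874 eV

The energy levels of hydrogen satisfy E_n = -13.6057 / n² eV, so an emission n_i → n_f releases
ΔE = 13.6057 × (1/n_f² − 1/n_i²) eV.

Setting ΔE equal to the photon energy:
1/n_f² − 1/n_i² = 1.3756874 / 13.6057 = 0.10111111

Since 1/n_i² must be positive, we need 1/n_f² > 0.10111111, i.e. n_f ≤ 3. For each allowed n_f, solve n_i = (1/n_f² − 0.10111111)^(−1/2) and check whether it is a whole number:
  n_f = 1: 1/n_i² = 1.00000000 − 0.10111111 = 0.89888889 → n_i = 1.055  (not an integer) ✗
  n_f = 2: 1/n_i² = 0.25000000 − 0.10111111 = 0.14888889 → n_i = 2.592  (not an integer) ✗
  n_f = 3: 1/n_i² = 0.11111111 − 0.10111111 = 0.01000000 → n_i = 10.000  → integer, n_i = 10 ✓

Only n_f = 3 gives an integer upper level, n_i = 10.

The transition is from n = 10 to n = 3 (emission).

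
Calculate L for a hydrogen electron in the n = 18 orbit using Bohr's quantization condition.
1.898e-33 J·s (or 18ℏ)

In the Bohr model, angular momentum is quantized:
L = nℏ

where ℏ = h/(2π) = 1.05457e-34 J·s

For n = 18:
L = 18 × 1.05457e-34 J·s
L = 1.898e-33 J·s

This can also be written as L = 18ℏ.
The angular momentum is an integer multiple of the reduced Planck constant.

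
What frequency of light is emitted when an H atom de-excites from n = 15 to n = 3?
3.5092e+14 Hz

First, find the transition energy:
E_15 = -13.6057 / 15² = -0.0604698 eV
E_3 = -13.6057 / 3² = -1.5117444 eV
|ΔE| = |E_3 - E_15| = 1.4512746 eV

Convert to Joules: E = 1.4512746 eV × (1.602177 × 10⁻¹⁹ J/eV) = 2.325199e-19 J

Using E = hf:
f = E/h = 2.325199e-19 J / (6.62607 × 10⁻³⁴ J·s)
f = 3.5092e+14 Hz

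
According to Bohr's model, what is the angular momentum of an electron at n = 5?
5.273e-34 J·s (or 5ℏ)

In the Bohr model, angular momentum is quantized:
L = nℏ

where ℏ = h/(2π) = 1.05457e-34 J·s

For n = 5:
L = 5 × 1.05457e-34 J·s
L = 5.273e-34 J·s

This can also be written as L = 5ℏ.
The angular momentum is an integer multiple of the reduced Planck constant.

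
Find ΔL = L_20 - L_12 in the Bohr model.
8.437e-34 J·s (or 8ℏ)

In the Bohr model, L_n = nℏ where ℏ = 1.05457e-34 J·s.

L_20 = 20ℏ = 2.10914e-33 J·s
L_12 = 12ℏ = 1.26548e-33 J·s

ΔL = L_20 - L_12 = (20 - 12)ℏ = 8ℏ
ΔL = 8 × 1.05457e-34 J·s = 8.437e-34 J·s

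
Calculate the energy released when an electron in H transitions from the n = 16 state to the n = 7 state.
0.22452 eV

The energy levels are E_n = -13.6057 eV / n².

Energy at n = 16: E_16 = -13.6057 / 16² = -0.05314727 eV
Energy at n = 7: E_7 = -13.6057 / 7² = -0.27766735 eV

For emission (electron falling to lower state), the photon energy is:
E_photon = E_16 - E_7 = |-0.05314727 - (-0.27766735)|
E_photon = 0.22452 eV

This energy is carried away by the emitted photon.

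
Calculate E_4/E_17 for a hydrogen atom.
18.062500

Using E_n = -13.6057 Z² / n² eV with Z = 1:

E_4 = -13.6057 / 4² = -13.6057 / 16 = -0.850356250000 eV
E_17 = -13.6057 / 17² = -13.6057 / 289 = -0.047078546713 eV

The ratio is:
E_4/E_17 = (-0.850356250000) / (-0.047078546713)
E_4/E_17 = (-13.6057/16) / (-13.6057/289)
E_4/E_17 = 289/16
E_4/E_17 = 18.062500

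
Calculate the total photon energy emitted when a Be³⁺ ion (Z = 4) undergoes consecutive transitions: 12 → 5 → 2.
52.911 eV

The energy levels of Be³⁺ are E_n = -13.6057 × 4² / n² eV.

First transition (12 → 5):
ΔE₁ = |E_5 - E_12|
ΔE₁ = |-8.707648000 - (-1.511744444)| = 7.195904 eV

Second transition (5 → 2):
ΔE₂ = |E_2 - E_5|
ΔE₂ = |-54.422800000 - (-8.707648000)| = 45.715152 eV

Total energy released:
E_total = ΔE₁ + ΔE₂ = 7.195904 + 45.715152 = 52.911 eV

Note: This equals the direct transition 12 → 2: 52.911 eV ✓
Energy is conserved regardless of the path taken.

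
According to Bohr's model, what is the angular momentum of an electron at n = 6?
6.33e-34 J·s (or 6ℏ)

In the Bohr model, angular momentum is quantized:
L = nℏ

where ℏ = h/(2π) = 1.0546e-34 J·s

For n = 6:
L = 6 × 1.0546e-34 J·s
L = 6.33e-34 J·s

This can also be written as L = 6ℏ.
The angular momentum is an integer multiple of the reduced Planck constant.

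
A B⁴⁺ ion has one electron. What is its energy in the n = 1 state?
-340.143 eV

For hydrogen-like ions, the energy levels scale with Z²:
E_n = -13.6057 Z² / n² eV

For B⁴⁺ (Z = 5) at n = 1:
E_1 = -13.6057 × 5² / 1²
E_1 = -13.6057 × 25 / 1
E_1 = -340.1425 / 1
E_1 = -340.143 eV

The energy is 25 times more negative than hydrogen at the same n due to the stronger nuclear charge.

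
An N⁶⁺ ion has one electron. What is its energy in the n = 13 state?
-3.945 eV

For hydrogen-like ions, the energy levels scale with Z²:
E_n = -13.6057 Z² / n² eV

For N⁶⁺ (Z = 7) at n = 13:
E_13 = -13.6057 × 7² / 13²
E_13 = -13.6057 × 49 / 169
E_13 = -666.6793 / 169
E_13 = -3.945 eV

The energy is 49 times more negative than hydrogen at the same n due to the stronger nuclear charge.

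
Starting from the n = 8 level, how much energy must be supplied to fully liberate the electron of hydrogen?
0.21259 eV

The ionization energy is the energy needed to remove the electron completely (n → ∞).

For hydrogen, E_n = -13.6057 eV / n².

At n = 8: E_8 = -13.6057 / 8² = -0.21258906 eV
At n = ∞: E_∞ = 0 eV

Ionization energy = E_∞ - E_8 = 0 - (-0.21258906) = 0.21258906 eV
Ionization energy ≈ 0.21259 eV

This is also called the binding energy of the electron in state n = 8.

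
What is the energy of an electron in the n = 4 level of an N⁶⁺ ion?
-41.6675 eV

For hydrogen-like ions, the energy levels scale with Z²:
E_n = -13.6057 Z² / n² eV

For N⁶⁺ (Z = 7) at n = 4:
E_4 = -13.6057 × 7² / 4²
E_4 = -13.6057 × 49 / 16
E_4 = -666.6793 / 16
E_4 = -41.6675 eV

The energy is 49 times more negative than hydrogen at the same n due to the stronger nuclear charge.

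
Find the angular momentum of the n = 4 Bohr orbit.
4.218e-34 J·s (or 4ℏ)

In the Bohr model, angular momentum is quantized:
L = nℏ

where ℏ = h/(2π) = 1.05457e-34 J·s

For n = 4:
L = 4 × 1.05457e-34 J·s
L = 4.218e-34 J·s

This can also be written as L = 4ℏ.
The angular momentum is an integer multiple of the reduced Planck constant.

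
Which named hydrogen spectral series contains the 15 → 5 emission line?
Pfund series

The spectral series in hydrogen are named based on the final (lower) energy level:
- Lyman series: n_final = 1 (ultraviolet)
- Balmer series: n_final = 2 (visible/near-UV)
- Paschen series: n_final = 3 (infrared)
- Brackett series: n_final = 4 (infrared)
- Pfund series: n_final = 5 (far infrared)

Since this transition ends at n = 5, it belongs to the Pfund series.

For reference, this 15 → 5 line has photon energy
ΔE = 13.6057 eV × (1/5² - 1/15²) = 0.483758222 eV,
corresponding to wavelength λ = hc/ΔE = 1239.84 eV·nm / 0.483758222 eV = 2562.933 nm in the far infrared region.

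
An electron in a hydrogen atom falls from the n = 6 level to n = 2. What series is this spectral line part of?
Balmer series

The spectral series in hydrogen are named based on the final (lower) energy level:
- Lyman series: n_final = 1 (ultraviolet)
- Balmer series: n_final = 2 (visible/near-UV)
- Paschen series: n_final = 3 (infrared)
- Brackett series: n_final = 4 (infrared)
- Pfund series: n_final = 5 (far infrared)

Since this transition ends at n = 2, it belongs to the Balmer series.

For reference, this 6 → 2 line has photon energy
ΔE = 13.6057 eV × (1/2² - 1/6²) = 3.0234888889 eV,
corresponding to wavelength λ = hc/ΔE = 1239.84 eV·nm / 3.0234888889 eV = 410.069309 nm in the visible/near-UV region.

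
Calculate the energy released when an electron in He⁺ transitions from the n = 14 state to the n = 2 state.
13.328 eV

The energy levels are E_n = -13.6057 Z² eV / n².

Energy at n = 14: E_14 = -13.6057 × 2² / 14² = -0.277667 eV
Energy at n = 2: E_2 = -13.6057 × 2² / 2² = -13.605700 eV

For emission (electron falling to lower state), the photon energy is:
E_photon = E_14 - E_2 = |-0.277667 - (-13.605700)|
E_photon = 13.328 eV

This energy is carried away by the emitted photon.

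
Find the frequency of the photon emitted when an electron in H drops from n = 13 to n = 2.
8.0299e+14 Hz

First, find the transition energy:
E_13 = -13.6057 / 13² = -0.0805071 eV
E_2 = -13.6057 / 2² = -3.4014250 eV
|ΔE| = |E_2 - E_13| = 3.3209179 eV

Convert to Joules: E = 3.3209179 eV × (1.602177 × 10⁻¹⁹ J/eV) = 5.320698e-19 J

Using E = hf:
f = E/h = 5.320698e-19 J / (6.62607 × 10⁻³⁴ J·s)
f = 8.0299e+14 Hz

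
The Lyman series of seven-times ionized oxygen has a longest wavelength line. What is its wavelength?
1.898 nm

The longest wavelength corresponds to the smallest energy transition in the series.
The Lyman series has all transitions ending at n_f = 1.

For O⁷⁺ (Z = 8), the first line (α-line) is the jump from n = 2 to n = 1:
E_2 = -13.6057 × 8² / 2² = -217.69120 eV
E_1 = -13.6057 × 8² / 1² = -870.76480 eV
ΔE = E_2 - E_1 = 653.07360 eV

λ = hc/E = 1239.84 eV·nm / 653.07360 eV
λ = 1.898 nm

This is the α-line of the Lyman series in O⁷⁺.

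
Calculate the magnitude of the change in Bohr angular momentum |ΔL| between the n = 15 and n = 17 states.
2.109e-34 J·s (or 2ℏ)

In the Bohr model, L_n = nℏ where ℏ = 1.05457e-34 J·s.

L_17 = 17ℏ = 1.79277e-33 J·s
L_15 = 15ℏ = 1.58186e-33 J·s

ΔL = L_17 - L_15 = (17 - 15)ℏ = 2ℏ
ΔL = 2 × 1.05457e-34 J·s = 2.109e-34 J·s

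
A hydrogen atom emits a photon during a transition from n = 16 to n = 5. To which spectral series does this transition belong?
Pfund series

The spectral series in hydrogen are named based on the final (lower) energy level:
- Lyman series: n_final = 1 (ultraviolet)
- Balmer series: n_final = 2 (visible/near-UV)
- Paschen series: n_final = 3 (infrared)
- Brackett series: n_final = 4 (infrared)
- Pfund series: n_final = 5 (far infrared)

Since this transition ends at n = 5, it belongs to the Pfund series.

For reference, this 16 → 5 line has photon energy
ΔE = 13.6057 eV × (1/5² - 1/16²) = 0.49108073438 eV,
corresponding to wavelength λ = hc/ΔE = 1239.84 eV·nm / 0.49108073438 eV = 2524.71725 nm in the far infrared region.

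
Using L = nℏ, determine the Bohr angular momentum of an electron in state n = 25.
2.63643e-33 J·s (or 25ℏ)

In the Bohr model, angular momentum is quantized:
L = nℏ

where ℏ = h/(2π) = 1.0545718e-34 J·s

For n = 25:
L = 25 × 1.0545718e-34 J·s
L = 2.63643e-33 J·s

This can also be written as L = 25ℏ.
The angular momentum is an integer multiple of the reduced Planck constant.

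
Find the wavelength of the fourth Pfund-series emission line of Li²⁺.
366.133 nm

The lines of a series are numbered from the longest wavelength (smallest ΔE) outward; the fourth line is the transition from n = n_f + 4 to n_f.
The Pfund series has all transitions ending at n_f = 5.

For Li²⁺ (Z = 3), the fourth line (δ-line) is the jump from n = 9 to n = 5:
E_9 = -13.6057 × 3² / 9² = -1.5117444 eV
E_5 = -13.6057 × 3² / 5² = -4.8980520 eV
ΔE = E_9 - E_5 = 3.3863076 eV

λ = hc/E = 1239.84 eV·nm / 3.3863076 eV
λ = 366.133 nm

This is the δ-line of the Pfund series in Li²⁺.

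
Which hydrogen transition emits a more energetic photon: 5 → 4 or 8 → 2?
8 → 2

Calculate the energy for each transition:

Transition 5 → 4:
ΔE₁ = |E_4 - E_5| = |-13.6057/4² - (-13.6057/5²)|
ΔE₁ = |-0.85035625 - (-0.54422800)| = 0.30613 eV

Transition 8 → 2:
ΔE₂ = |E_2 - E_8| = |-13.6057/2² - (-13.6057/8²)|
ΔE₂ = |-3.40142500 - (-0.21258906)| = 3.18884 eV

Since 3.18884 eV > 0.30613 eV, the transition 8 → 2 emits the more energetic photon.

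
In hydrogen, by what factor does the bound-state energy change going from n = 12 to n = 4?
9.000

Using E_n = -13.6057 Z² / n² eV with Z = 1:

E_4 = -13.6057 / 4² = -13.6057 / 16 = -0.850356250 eV
E_12 = -13.6057 / 12² = -13.6057 / 144 = -0.094484028 eV

The ratio is:
E_4/E_12 = (-0.850356250) / (-0.094484028)
E_4/E_12 = (-13.6057/16) / (-13.6057/144)
E_4/E_12 = 144/16
E_4/E_12 = 9.000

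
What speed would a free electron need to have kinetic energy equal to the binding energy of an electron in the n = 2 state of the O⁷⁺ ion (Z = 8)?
8.75e+06 m/s (or 2.918943% of c)

The binding energy at n = 2 for O⁷⁺ is:
E_2 = -13.6057 × 8²/2² = -217.69120000 eV
|E_2| = 217.69120000 eV

Convert to Joules:
KE = 217.69120000 eV × (1.602177 × 10⁻¹⁹ J/eV) = 3.4878e-17 J

Using KE = ½mv²:
v = √(2·KE/m_e)
v = √(2 × 3.4878e-17 J / 9.10938 × 10⁻³¹ kg)
v = 8.75e+06 m/s

This is approximately 2.918943% the speed of light.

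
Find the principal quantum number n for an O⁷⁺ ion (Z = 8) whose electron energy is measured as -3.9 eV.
n = 15

The exact energy levels follow E_n = -13.6057 Z² / n² eV with Z = 8.

The measured value (-3.9 eV) is reported to only 2 significant figures, so we must test candidate n values and see which one matches to that precision.

Candidate energies:
  n = 13:  E = -13.6057 × 8² / 13² = -5.152454 eV
  n = 14:  E = -13.6057 × 8² / 14² = -4.442678 eV
  n = 15:  E = -13.6057 × 8² / 15² = -3.870066 eV  ← matches
  n = 16:  E = -13.6057 × 8² / 16² = -3.401425 eV
  n = 17:  E = -13.6057 × 8² / 17² = -3.013027 eV

Checking against the measurement of -3.9 eV (2 sig figs), only n = 15 agrees:
E_15 = -3.870066 eV, which rounds to -3.9 eV ✓

Therefore n = 15.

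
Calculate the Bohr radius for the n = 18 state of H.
17.14534 nm (or 171.45341 Å)

The Bohr radius formula is:
r_n = n² a₀ / Z

where a₀ = 0.05291772 nm is the Bohr radius.

For H (Z = 1) at n = 18:
r_18 = 18² × 0.05291772 nm / 1
r_18 = 324 × 0.05291772 nm / 1
r_18 = 17.145341 nm / 1
r_18 = 17.14534 nm

The electron orbits at approximately 17.14534 nm from the nucleus.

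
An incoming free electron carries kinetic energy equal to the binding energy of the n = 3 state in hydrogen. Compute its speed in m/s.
7.2923e+05 m/s (or 0.243245% of c)

The binding energy at n = 3 for hydrogen is:
E_3 = -13.6057/3² = -1.51174444 eV
|E_3| = 1.51174444 eV

Convert to Joules:
KE = 1.51174444 eV × (1.602177 × 10⁻¹⁹ J/eV) = 2.422082e-19 J

Using KE = ½mv²:
v = √(2·KE/m_e)
v = √(2 × 2.422082e-19 J / 9.10938 × 10⁻³¹ kg)
v = 7.2923e+05 m/s

This is approximately 0.243245% the speed of light.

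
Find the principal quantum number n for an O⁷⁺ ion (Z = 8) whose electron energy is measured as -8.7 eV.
n = 10

The exact energy levels follow E_n = -13.6057 Z² / n² eV with Z = 8.

The measured value (-8.7 eV) is reported to only 2 significant figures, so we must test candidate n values and see which one matches to that precision.

Candidate energies:
  n = 8:  E = -13.6057 × 8² / 8² = -13.60570 eV
  n = 9:  E = -13.6057 × 8² / 9² = -10.75018 eV
  n = 10:  E = -13.6057 × 8² / 10² = -8.70765 eV  ← matches
  n = 11:  E = -13.6057 × 8² / 11² = -7.19640 eV
  n = 12:  E = -13.6057 × 8² / 12² = -6.04698 eV

Checking against the measurement of -8.7 eV (2 sig figs), only n = 10 agrees:
E_10 = -8.70765 eV, which rounds to -8.7 eV ✓

Therefore n = 10.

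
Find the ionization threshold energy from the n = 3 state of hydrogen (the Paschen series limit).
1.5117 eV

The series limit corresponds to the transition from n = ∞ to n = 3.
This is the highest energy (shortest wavelength) transition in the Paschen series.

E_∞ = 0 eV
E_3 = -13.6057 / 3² = -1.5117 eV

Energy at series limit:
ΔE = E_∞ - E_3 = 0 - (-1.5117) = 1.5117 eV

This energy equals the ionization energy from the n = 3 state of hydrogen.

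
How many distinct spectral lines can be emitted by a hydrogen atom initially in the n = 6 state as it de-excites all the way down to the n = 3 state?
6

The electron can occupy levels n = 3, 4, ..., 6 during de-excitation — that is m = 6 - 3 + 1 = 4 distinct levels.

The number of distinct spectral lines equals the number of ways to choose 2 of these m levels (each pair gives one possible emission transition):

Number of lines = m(m-1)/2 = 4×3/2 = 6

These correspond to all possible transitions between the 4 levels:
6 → 5, 6 → 4, 6 → 3, 5 → 4, 5 → 3, 4 → 3

Each transition produces a photon with a unique energy (and thus wavelength). This count does not depend on Z.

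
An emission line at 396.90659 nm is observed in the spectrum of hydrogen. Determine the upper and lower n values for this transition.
n = 7 → n = 2

First, find the photon energy from the wavelength (hc = 1239.84 eV·nm):
E = hc/λ = 1239.84 eV·nm / 396.90659 nm = 3.1237577 eV

The energy levels of hydrogen satisfy E_n = -13.6057 / n² eV, so an emission n_i → n_f releases
ΔE = 13.6057 × (1/n_f² − 1/n_i²) eV.

Setting ΔE equal to the photon energy:
1/n_f² − 1/n_i² = 3.1237577 / 13.6057 = 0.22959184

Since 1/n_i² must be positive, we need 1/n_f² > 0.22959184, i.e. n_f ≤ 2. For each allowed n_f, solve n_i = (1/n_f² − 0.22959184)^(−1/2) and check whether it is a whole number:
  n_f = 1: 1/n_i² = 1.00000000 − 0.22959184 = 0.77040816 → n_i = 1.139  (not an integer) ✗
  n_f = 2: 1/n_i² = 0.25000000 − 0.22959184 = 0.02040816 → n_i = 7.000  → integer, n_i = 7 ✓

Only n_f = 2 gives an integer upper level, n_i = 7.

The transition is from n = 7 to n = 2 (emission).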